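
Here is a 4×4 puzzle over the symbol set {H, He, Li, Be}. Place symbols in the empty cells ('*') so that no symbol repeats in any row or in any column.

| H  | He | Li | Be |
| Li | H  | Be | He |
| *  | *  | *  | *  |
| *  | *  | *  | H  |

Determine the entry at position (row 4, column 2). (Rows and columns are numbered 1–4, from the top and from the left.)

(r3,c4): row 3 is empty so far; column 4 has {H,He,Be}, so it must be Li.
(r4,c3): row 4 has {H}; column 3 has {Li,Be}, so it must be He.
(r3,c2): row 3 has {Li}; column 2 has {H,He}, so it must be Be.
(r3,c3): row 3 has {Li,Be}; column 3 has {He,Li,Be}, so it must be H.
(r4,c1): row 4 has {H,He}; column 1 has {H,Li}, so it must be Be.
(r4,c2): row 4 has {H,He,Be}; column 2 has {H,He,Be}, so it must be Li.

Li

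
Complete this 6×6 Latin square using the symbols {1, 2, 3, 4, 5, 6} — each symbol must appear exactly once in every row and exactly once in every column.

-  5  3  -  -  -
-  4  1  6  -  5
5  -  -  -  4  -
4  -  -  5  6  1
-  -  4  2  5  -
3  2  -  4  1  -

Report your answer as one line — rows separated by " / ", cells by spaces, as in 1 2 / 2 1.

6 5 3 1 2 4 / 2 4 1 6 3 5 / 5 1 6 3 4 2 / 4 3 2 5 6 1 / 1 6 4 2 5 3 / 3 2 5 4 1 6

At row 1, column 4: row 1 has {3,5}; column 4 has {2,4,5,6}; that leaves 1.
At row 1, column 5: row 1 has {1,3,5}; column 5 has {1,4,5,6}; that leaves 2.
At row 2, column 1: row 2 has {1,4,5,6}; column 1 has {3,4,5}; that leaves 2.
At row 2, column 5: row 2 has {1,2,4,5,6}; column 5 has {1,2,4,5,6}; that leaves 3.
At row 3, column 4: row 3 has {4,5}; column 4 has {1,2,4,5,6}; that leaves 3.
At row 4, column 2: row 4 has {1,4,5,6}; column 2 has {2,4,5}; that leaves 3.
At row 4, column 3: row 4 has {1,3,4,5,6}; column 3 has {1,3,4}; that leaves 2.
At row 6, column 6: row 6 has {1,2,3,4}; column 6 has {1,5}; that leaves 6.
At row 1, column 1: row 1 has {1,2,3,5}; column 1 has {2,3,4,5}; that leaves 6.
At row 1, column 6: row 1 has {1,2,3,5,6}; column 6 has {1,5,6}; that leaves 4.
At row 3, column 3: row 3 has {3,4,5}; column 3 has {1,2,3,4}; that leaves 6.
At row 3, column 6: row 3 has {3,4,5,6}; column 6 has {1,4,5,6}; that leaves 2.
At row 5, column 1: row 5 has {2,4,5}; column 1 has {2,3,4,5,6}; that leaves 1.
At row 5, column 2: row 5 has {1,2,4,5}; column 2 has {2,3,4,5}; that leaves 6.
At row 5, column 6: row 5 has {1,2,4,5,6}; column 6 has {1,2,4,5,6}; that leaves 3.
At row 6, column 3: row 6 has {1,2,3,4,6}; column 3 has {1,2,3,4,6}; that leaves 5.
At row 3, column 2: row 3 has {2,3,4,5,6}; column 2 has {2,3,4,5,6}; that leaves 1.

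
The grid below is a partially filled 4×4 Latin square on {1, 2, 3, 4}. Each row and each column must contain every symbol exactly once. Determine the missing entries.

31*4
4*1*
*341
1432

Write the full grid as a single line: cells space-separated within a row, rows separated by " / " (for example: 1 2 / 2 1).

3 1 2 4 / 4 2 1 3 / 2 3 4 1 / 1 4 3 2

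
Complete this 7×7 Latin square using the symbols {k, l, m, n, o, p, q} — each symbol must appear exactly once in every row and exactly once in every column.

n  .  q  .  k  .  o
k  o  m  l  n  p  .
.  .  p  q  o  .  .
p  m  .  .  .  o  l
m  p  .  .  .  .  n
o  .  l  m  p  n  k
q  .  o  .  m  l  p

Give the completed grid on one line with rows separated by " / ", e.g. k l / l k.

n l q p k m o / k o m l n p q / l n p q o k m / p m n k q o l / m p k o l q n / o q l m p n k / q k o n m l p

(r1,c2) = l
(r1,c4) = p
(r1,c6) = m
(r2,c7) = q
(r3,c1) = l
(r3,c6) = k
(r3,c7) = m
(r4,c5) = q
(r5,c3) = k
(r5,c4) = o
(r5,c5) = l
(r5,c6) = q
(r6,c2) = q
(r3,c2) = n
(r4,c3) = n
(r4,c4) = k
(r7,c2) = k
(r7,c4) = n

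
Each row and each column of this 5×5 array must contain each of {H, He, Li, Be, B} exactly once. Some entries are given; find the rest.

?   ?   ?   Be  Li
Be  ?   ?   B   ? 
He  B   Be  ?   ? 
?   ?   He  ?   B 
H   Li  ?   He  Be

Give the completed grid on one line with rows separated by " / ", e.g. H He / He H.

B He H Be Li / Be H Li B He / He B Be Li H / Li Be He H B / H Li B He Be

(r1,c1) = B
(r1,c3) = H
(r2,c3) = Li
(r3,c5) = H
(r4,c1) = Li
(r4,c4) = H
(r5,c3) = B
(r1,c2) = He
(r2,c2) = H
(r2,c5) = He
(r3,c4) = Li
(r4,c2) = Be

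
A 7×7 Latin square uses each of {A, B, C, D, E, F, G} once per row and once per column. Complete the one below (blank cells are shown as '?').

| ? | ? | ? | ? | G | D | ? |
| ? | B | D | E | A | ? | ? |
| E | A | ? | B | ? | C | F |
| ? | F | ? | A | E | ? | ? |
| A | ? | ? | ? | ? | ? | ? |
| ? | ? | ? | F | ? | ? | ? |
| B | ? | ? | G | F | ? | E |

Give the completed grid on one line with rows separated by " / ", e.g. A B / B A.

F E A C G D B / G B D E A F C / E A G B D C F / C F B A E G D / A C F D B E G / D G E F C B A / B D C G F A E

(r1,c4) = C
(r3,c3) = G
(r3,c5) = D
(r5,c4) = D
(r7,c6) = A
(r1,c1) = F
(r1,c2) = E
(r7,c3) = C
(r4,c3) = B
(r4,c6) = G
(r7,c2) = D
(r1,c3) = A
(r1,c7) = B
(r2,c6) = F
(r6,c3) = E
(r6,c6) = B
(r5,c3) = F
(r5,c6) = E
(r6,c5) = C
(r5,c5) = B
(r6,c2) = G
(r5,c2) = C
(r5,c7) = G
(r6,c1) = D
(r6,c7) = A
(r2,c7) = C
(r4,c1) = C
(r4,c7) = D
(r2,c1) = G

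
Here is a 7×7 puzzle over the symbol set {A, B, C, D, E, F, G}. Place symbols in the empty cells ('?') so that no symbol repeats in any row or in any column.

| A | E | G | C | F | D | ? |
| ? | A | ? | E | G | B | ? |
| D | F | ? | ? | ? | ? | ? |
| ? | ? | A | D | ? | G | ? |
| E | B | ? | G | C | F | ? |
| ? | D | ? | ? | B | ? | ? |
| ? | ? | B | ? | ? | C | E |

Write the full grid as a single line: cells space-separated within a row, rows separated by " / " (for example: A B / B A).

A E G C F D B / C A F E G B D / D F C B A E G / B C A D E G F / E B D G C F A / G D E F B A C / F G B A D C E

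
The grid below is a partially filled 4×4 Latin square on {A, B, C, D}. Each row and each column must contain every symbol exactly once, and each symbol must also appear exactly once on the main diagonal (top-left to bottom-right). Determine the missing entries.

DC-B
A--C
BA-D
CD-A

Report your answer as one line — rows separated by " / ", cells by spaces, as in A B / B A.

D C A B / A B D C / B A C D / C D B A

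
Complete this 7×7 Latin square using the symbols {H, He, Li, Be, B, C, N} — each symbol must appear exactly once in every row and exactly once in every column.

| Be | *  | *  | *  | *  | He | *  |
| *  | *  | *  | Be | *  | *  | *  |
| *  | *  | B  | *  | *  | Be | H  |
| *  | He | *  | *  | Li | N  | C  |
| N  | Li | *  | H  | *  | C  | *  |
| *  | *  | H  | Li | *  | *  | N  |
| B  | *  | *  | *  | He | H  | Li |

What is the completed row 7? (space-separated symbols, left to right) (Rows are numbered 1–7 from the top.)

At row 1, column 7: row 1 has {He,Be}; column 7 has {H,Li,C,N}; that leaves B.
At row 2, column 7: row 2 has {Be}; column 7 has {H,Li,B,C,N}; that leaves He.
At row 4, column 1: row 4 has {He,Li,C,N}; column 1 has {Be,B,N}; that leaves H.
At row 4, column 3: row 4 has {H,He,Li,C,N}; column 3 has {H,B}; that leaves Be.
At row 4, column 4: row 4 has {H,He,Li,Be,C,N}; column 4 has {H,Li,Be}; that leaves B.
At row 5, column 3: row 5 has {H,Li,C,N}; column 3 has {H,Be,B}; that leaves He.
At row 5, column 7: row 5 has {H,He,Li,C,N}; column 7 has {H,He,Li,B,C,N}; that leaves Be.
At row 6, column 6: row 6 has {H,Li,N}; column 6 has {H,He,Be,C,N}; that leaves B.
At row 2, column 6: row 2 has {He,Be}; column 6 has {H,He,Be,B,C,N}; that leaves Li.
At row 5, column 5: row 5 has {H,He,Li,Be,C,N}; column 5 has {He,Li}; that leaves B.
At row 2, column 1: row 2 has {He,Li,Be}; column 1 has {H,Be,B,N}; that leaves C.
At row 2, column 3: row 2 has {He,Li,Be,C}; column 3 has {H,He,Be,B}; that leaves N.
At row 2, column 5: row 2 has {He,Li,Be,C,N}; column 5 has {He,Li,B}; that leaves H.
At row 6, column 1: row 6 has {H,Li,B,N}; column 1 has {H,Be,B,C,N}; that leaves He.
At row 7, column 3: row 7 has {H,He,Li,B}; column 3 has {H,He,Be,B,N}; that leaves C.
At row 7, column 4: row 7 has {H,He,Li,B,C}; column 4 has {H,Li,Be,B}; that leaves N.
At row 1, column 3: row 1 has {He,Be,B}; column 3 has {H,He,Be,B,C,N}; that leaves Li.
At row 1, column 4: row 1 has {He,Li,Be,B}; column 4 has {H,Li,Be,B,N}; that leaves C.
At row 1, column 5: row 1 has {He,Li,Be,B,C}; column 5 has {H,He,Li,B}; that leaves N.
At row 2, column 2: row 2 has {H,He,Li,Be,C,N}; column 2 has {He,Li}; that leaves B.
At row 3, column 1: row 3 has {H,Be,B}; column 1 has {H,He,Be,B,C,N}; that leaves Li.
At row 3, column 4: row 3 has {H,Li,Be,B}; column 4 has {H,Li,Be,B,C,N}; that leaves He.
At row 3, column 5: row 3 has {H,He,Li,Be,B}; column 5 has {H,He,Li,B,N}; that leaves C.
At row 6, column 5: row 6 has {H,He,Li,B,N}; column 5 has {H,He,Li,B,C,N}; that leaves Be.
At row 7, column 2: row 7 has {H,He,Li,B,C,N}; column 2 has {He,Li,B}; that leaves Be.

B Be C N He H Li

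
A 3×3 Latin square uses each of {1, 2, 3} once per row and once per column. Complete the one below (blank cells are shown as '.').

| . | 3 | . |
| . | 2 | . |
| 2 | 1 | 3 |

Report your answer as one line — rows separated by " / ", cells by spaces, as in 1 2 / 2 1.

1 3 2 / 3 2 1 / 2 1 3

row 1 has {3}; column 1 has {2} — only 1 is left for (r1,c1).
row 1 has {1,3}; column 3 has {3} — only 2 is left for (r1,c3).
row 2 has {2}; column 1 has {1,2} — only 3 is left for (r2,c1).
row 2 has {2,3}; column 3 has {2,3} — only 1 is left for (r2,c3).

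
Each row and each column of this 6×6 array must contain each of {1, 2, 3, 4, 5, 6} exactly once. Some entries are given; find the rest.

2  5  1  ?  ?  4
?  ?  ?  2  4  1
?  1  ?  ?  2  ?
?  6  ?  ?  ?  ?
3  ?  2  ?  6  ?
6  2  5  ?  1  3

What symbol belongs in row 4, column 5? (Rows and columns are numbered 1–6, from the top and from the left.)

5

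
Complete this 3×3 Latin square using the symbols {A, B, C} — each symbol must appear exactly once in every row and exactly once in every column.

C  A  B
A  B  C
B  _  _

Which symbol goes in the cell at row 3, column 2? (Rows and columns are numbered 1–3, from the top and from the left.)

C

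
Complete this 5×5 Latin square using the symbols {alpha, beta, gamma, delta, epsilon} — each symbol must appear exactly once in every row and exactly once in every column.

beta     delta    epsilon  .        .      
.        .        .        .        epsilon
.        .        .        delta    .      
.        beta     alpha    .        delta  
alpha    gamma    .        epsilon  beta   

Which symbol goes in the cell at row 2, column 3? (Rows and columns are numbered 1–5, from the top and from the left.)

gamma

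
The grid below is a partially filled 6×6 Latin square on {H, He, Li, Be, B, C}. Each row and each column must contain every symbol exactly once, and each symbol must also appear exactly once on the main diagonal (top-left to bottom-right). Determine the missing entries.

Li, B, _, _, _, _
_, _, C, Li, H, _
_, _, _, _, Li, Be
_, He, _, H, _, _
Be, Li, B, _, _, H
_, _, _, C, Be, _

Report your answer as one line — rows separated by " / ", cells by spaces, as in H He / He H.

(r2,c2): row 2 has {H,Li,C}; column 2 has {He,Li,B}; the diagonal has {H,Li}, so it must be Be.
(r3,c3): row 3 has {Li,Be}; column 3 has {B,C}; the diagonal has {H,Li,Be}, so it must be He.
(r3,c4): row 3 has {He,Li,Be}; column 4 has {H,Li,C}, so it must be B.
(r5,c4): row 5 has {H,Li,Be,B}; column 4 has {H,Li,B,C}, so it must be He.
(r5,c5): row 5 has {H,He,Li,Be,B}; column 5 has {H,Li,Be}; the diagonal has {H,He,Li,Be}, so it must be C.
(r6,c2): row 6 has {Be,C}; column 2 has {He,Li,Be,B}, so it must be H.
(r6,c3): row 6 has {H,Be,C}; column 3 has {He,B,C}, so it must be Li.
(r6,c6): row 6 has {H,Li,Be,C}; column 6 has {H,Be}; the diagonal has {H,He,Li,Be,C}, so it must be B.
(r1,c4): row 1 has {Li,B}; column 4 has {H,He,Li,B,C}, so it must be Be.
(r1,c5): row 1 has {Li,Be,B}; column 5 has {H,Li,Be,C}, so it must be He.
(r1,c6): row 1 has {He,Li,Be,B}; column 6 has {H,Be,B}, so it must be C.
(r2,c6): row 2 has {H,Li,Be,C}; column 6 has {H,Be,B,C}, so it must be He.
(r3,c2): row 3 has {He,Li,Be,B}; column 2 has {H,He,Li,Be,B}, so it must be C.
(r4,c3): row 4 has {H,He}; column 3 has {He,Li,B,C}, so it must be Be.
(r4,c5): row 4 has {H,He,Be}; column 5 has {H,He,Li,Be,C}, so it must be B.
(r4,c6): row 4 has {H,He,Be,B}; column 6 has {H,He,Be,B,C}, so it must be Li.
(r6,c1): row 6 has {H,Li,Be,B,C}; column 1 has {Li,Be}, so it must be He.
(r1,c3): row 1 has {He,Li,Be,B,C}; column 3 has {He,Li,Be,B,C}, so it must be H.
(r2,c1): row 2 has {H,He,Li,Be,C}; column 1 has {He,Li,Be}, so it must be B.
(r3,c1): row 3 has {He,Li,Be,B,C}; column 1 has {He,Li,Be,B}, so it must be H.
(r4,c1): row 4 has {H,He,Li,Be,B}; column 1 has {H,He,Li,Be,B}, so it must be C.

Li B H Be He C / B Be C Li H He / H C He B Li Be / C He Be H B Li / Be Li B He C H / He H Li C Be B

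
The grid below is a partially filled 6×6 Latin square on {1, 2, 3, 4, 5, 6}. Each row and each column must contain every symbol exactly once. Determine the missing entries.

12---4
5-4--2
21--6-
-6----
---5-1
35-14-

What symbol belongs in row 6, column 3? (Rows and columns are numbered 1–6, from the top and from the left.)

2

(r2,c2) = 3
(r2,c4) = 6
(r2,c5) = 1
(r4,c1) = 4
(r5,c1) = 6
(r5,c2) = 4
(r6,c6) = 6
(r1,c4) = 3
(r1,c5) = 5
(r3,c4) = 4
(r4,c4) = 2
(r4,c5) = 3
(r4,c6) = 5
(r5,c5) = 2
(r6,c3) = 2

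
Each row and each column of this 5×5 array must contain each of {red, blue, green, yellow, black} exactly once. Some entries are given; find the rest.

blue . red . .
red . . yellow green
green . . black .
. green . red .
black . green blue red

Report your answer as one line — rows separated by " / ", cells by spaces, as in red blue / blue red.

(r1,c4) = green
(r4,c1) = yellow
(r5,c2) = yellow
(r1,c2) = black
(r1,c5) = yellow
(r2,c2) = blue
(r2,c3) = black
(r3,c2) = red
(r3,c5) = blue
(r4,c3) = blue
(r4,c5) = black
(r3,c3) = yellow

blue black red green yellow / red blue black yellow green / green red yellow black blue / yellow green blue red black / black yellow green blue red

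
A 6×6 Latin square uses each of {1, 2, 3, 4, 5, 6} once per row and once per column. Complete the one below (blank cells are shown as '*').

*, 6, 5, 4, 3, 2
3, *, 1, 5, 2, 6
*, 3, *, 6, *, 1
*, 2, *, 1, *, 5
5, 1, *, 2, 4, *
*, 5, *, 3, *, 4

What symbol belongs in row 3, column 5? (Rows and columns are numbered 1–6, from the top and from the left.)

At row 1, column 1: row 1 has {2,3,4,5,6}; column 1 has {3,5}; that leaves 1.
At row 2, column 2: row 2 has {1,2,3,5,6}; column 2 has {1,2,3,5,6}; that leaves 4.
At row 3, column 5: row 3 has {1,3,6}; column 5 has {2,3,4}; that leaves 5.

5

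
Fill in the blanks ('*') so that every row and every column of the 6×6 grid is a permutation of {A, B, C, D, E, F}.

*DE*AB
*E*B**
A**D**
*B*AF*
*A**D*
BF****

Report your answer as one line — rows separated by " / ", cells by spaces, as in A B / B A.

C D E F A B / D E A B C F / A C F D B E / E B C A F D / F A B E D C / B F D C E A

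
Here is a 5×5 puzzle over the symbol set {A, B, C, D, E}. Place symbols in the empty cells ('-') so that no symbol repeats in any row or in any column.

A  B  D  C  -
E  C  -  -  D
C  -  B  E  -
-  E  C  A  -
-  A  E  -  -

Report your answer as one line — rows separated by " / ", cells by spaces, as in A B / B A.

A B D C E / E C A B D / C D B E A / D E C A B / B A E D C

At row 1, column 5: row 1 has {A,B,C,D}; column 5 has {D}; that leaves E.
At row 2, column 3: row 2 has {C,D,E}; column 3 has {B,C,D,E}; that leaves A.
At row 2, column 4: row 2 has {A,C,D,E}; column 4 has {A,C,E}; that leaves B.
At row 3, column 2: row 3 has {B,C,E}; column 2 has {A,B,C,E}; that leaves D.
At row 3, column 5: row 3 has {B,C,D,E}; column 5 has {D,E}; that leaves A.
At row 4, column 5: row 4 has {A,C,E}; column 5 has {A,D,E}; that leaves B.
At row 5, column 4: row 5 has {A,E}; column 4 has {A,B,C,E}; that leaves D.
At row 5, column 5: row 5 has {A,D,E}; column 5 has {A,B,D,E}; that leaves C.
At row 4, column 1: row 4 has {A,B,C,E}; column 1 has {A,C,E}; that leaves D.
At row 5, column 1: row 5 has {A,C,D,E}; column 1 has {A,C,D,E}; that leaves B.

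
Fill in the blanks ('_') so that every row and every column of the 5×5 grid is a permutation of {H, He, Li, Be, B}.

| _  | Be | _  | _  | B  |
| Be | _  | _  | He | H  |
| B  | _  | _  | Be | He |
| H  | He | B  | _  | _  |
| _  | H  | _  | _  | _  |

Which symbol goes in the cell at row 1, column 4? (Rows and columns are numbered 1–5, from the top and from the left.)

H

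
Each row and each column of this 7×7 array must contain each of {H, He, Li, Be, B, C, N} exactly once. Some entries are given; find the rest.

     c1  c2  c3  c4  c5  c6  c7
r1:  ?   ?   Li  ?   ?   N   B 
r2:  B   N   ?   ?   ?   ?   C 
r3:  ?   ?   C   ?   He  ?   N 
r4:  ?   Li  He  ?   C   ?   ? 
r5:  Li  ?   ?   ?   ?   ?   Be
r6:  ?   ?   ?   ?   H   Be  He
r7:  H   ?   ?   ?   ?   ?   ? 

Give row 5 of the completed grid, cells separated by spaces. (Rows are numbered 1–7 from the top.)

Li He H N B C Be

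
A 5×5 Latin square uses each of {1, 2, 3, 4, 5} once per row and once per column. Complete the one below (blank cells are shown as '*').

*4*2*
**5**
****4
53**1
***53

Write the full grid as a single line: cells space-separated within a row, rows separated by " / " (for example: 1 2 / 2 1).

3 4 1 2 5 / 4 1 5 3 2 / 2 5 3 1 4 / 5 3 2 4 1 / 1 2 4 5 3

(r1,c5) = 5
(r2,c5) = 2
(r4,c4) = 4
(r2,c2) = 1
(r2,c4) = 3
(r3,c4) = 1
(r4,c3) = 2
(r5,c2) = 2
(r2,c1) = 4
(r3,c2) = 5
(r3,c3) = 3
(r5,c1) = 1
(r5,c3) = 4
(r1,c1) = 3
(r1,c3) = 1
(r3,c1) = 2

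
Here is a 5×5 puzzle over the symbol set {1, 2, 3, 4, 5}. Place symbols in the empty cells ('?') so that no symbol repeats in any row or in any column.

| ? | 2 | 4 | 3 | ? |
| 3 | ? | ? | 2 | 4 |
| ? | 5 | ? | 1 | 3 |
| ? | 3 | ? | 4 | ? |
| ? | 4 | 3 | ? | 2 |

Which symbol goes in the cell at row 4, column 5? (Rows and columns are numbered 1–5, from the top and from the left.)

row 2 has {2,3,4}; column 2 has {2,3,4,5} — only 1 is left for (r2,c2).
row 2 has {1,2,3,4}; column 3 has {3,4} — only 5 is left for (r2,c3).
row 3 has {1,3,5}; column 3 has {3,4,5} — only 2 is left for (r3,c3).
row 4 has {3,4}; column 3 has {2,3,4,5} — only 1 is left for (r4,c3).
row 4 has {1,3,4}; column 5 has {2,3,4} — only 5 is left for (r4,c5).

5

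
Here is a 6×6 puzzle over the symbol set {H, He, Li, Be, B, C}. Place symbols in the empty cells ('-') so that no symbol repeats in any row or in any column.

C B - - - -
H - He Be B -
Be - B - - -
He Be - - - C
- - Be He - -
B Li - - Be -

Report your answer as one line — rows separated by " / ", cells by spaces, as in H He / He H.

(r2,c2): row 2 has {H,He,Be,B}; column 2 has {Li,Be,B}, so it must be C.
(r2,c6): row 2 has {H,He,Be,B,C}; column 6 has {C}, so it must be Li.
(r5,c1): row 5 has {He,Be}; column 1 has {H,He,Be,B,C}, so it must be Li.
(r5,c2): row 5 has {He,Li,Be}; column 2 has {Li,Be,B,C}, so it must be H.
(r5,c5): row 5 has {H,He,Li,Be}; column 5 has {Be,B}, so it must be C.
(r5,c6): row 5 has {H,He,Li,Be,C}; column 6 has {Li,C}, so it must be B.
(r3,c2): row 3 has {Be,B}; column 2 has {H,Li,Be,B,C}, so it must be He.
(r3,c6): row 3 has {He,Be,B}; column 6 has {Li,B,C}, so it must be H.
(r6,c6): row 6 has {Li,Be,B}; column 6 has {H,Li,B,C}, so it must be He.
(r1,c6): row 1 has {B,C}; column 6 has {H,He,Li,B,C}, so it must be Be.
(r3,c5): row 3 has {H,He,Be,B}; column 5 has {Be,B,C}, so it must be Li.
(r4,c5): row 4 has {He,Be,C}; column 5 has {Li,Be,B,C}, so it must be H.
(r1,c5): row 1 has {Be,B,C}; column 5 has {H,Li,Be,B,C}, so it must be He.
(r3,c4): row 3 has {H,He,Li,Be,B}; column 4 has {He,Be}, so it must be C.
(r4,c3): row 4 has {H,He,Be,C}; column 3 has {He,Be,B}, so it must be Li.
(r4,c4): row 4 has {H,He,Li,Be,C}; column 4 has {He,Be,C}, so it must be B.
(r6,c4): row 6 has {He,Li,Be,B}; column 4 has {He,Be,B,C}, so it must be H.
(r1,c3): row 1 has {He,Be,B,C}; column 3 has {He,Li,Be,B}, so it must be H.
(r1,c4): row 1 has {H,He,Be,B,C}; column 4 has {H,He,Be,B,C}, so it must be Li.
(r6,c3): row 6 has {H,He,Li,Be,B}; column 3 has {H,He,Li,Be,B}, so it must be C.

C B H Li He Be / H C He Be B Li / Be He B C Li H / He Be Li B H C / Li H Be He C B / B Li C H Be He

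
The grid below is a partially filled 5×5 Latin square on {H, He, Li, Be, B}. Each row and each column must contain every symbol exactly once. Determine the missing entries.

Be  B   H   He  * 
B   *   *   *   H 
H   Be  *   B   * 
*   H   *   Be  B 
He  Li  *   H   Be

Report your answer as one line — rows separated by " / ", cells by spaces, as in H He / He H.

Cell (r1,c5): row 1 has {H,He,Be,B}; column 5 has {H,Be,B} → Li.
Cell (r2,c2): row 2 has {H,B}; column 2 has {H,Li,Be,B} → He.
Cell (r2,c4): row 2 has {H,He,B}; column 4 has {H,He,Be,B} → Li.
Cell (r3,c5): row 3 has {H,Be,B}; column 5 has {H,Li,Be,B} → He.
Cell (r4,c1): row 4 has {H,Be,B}; column 1 has {H,He,Be,B} → Li.
Cell (r4,c3): row 4 has {H,Li,Be,B}; column 3 has {H} → He.
Cell (r5,c3): row 5 has {H,He,Li,Be}; column 3 has {H,He} → B.
Cell (r2,c3): row 2 has {H,He,Li,B}; column 3 has {H,He,B} → Be.
Cell (r3,c3): row 3 has {H,He,Be,B}; column 3 has {H,He,Be,B} → Li.

Be B H He Li / B He Be Li H / H Be Li B He / Li H He Be B / He Li B H Be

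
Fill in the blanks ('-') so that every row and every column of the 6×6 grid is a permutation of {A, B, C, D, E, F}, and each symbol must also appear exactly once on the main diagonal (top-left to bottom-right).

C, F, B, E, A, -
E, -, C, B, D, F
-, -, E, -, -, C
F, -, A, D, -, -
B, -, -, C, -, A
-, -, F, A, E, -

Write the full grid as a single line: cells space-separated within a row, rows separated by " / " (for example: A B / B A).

C F B E A D / E A C B D F / A D E F B C / F B A D C E / B E D C F A / D C F A E B

row 1 has {A,B,C,E,F}; column 6 has {A,C,F} — only D is left for (r1,c6).
row 2 has {B,C,D,E,F}; column 2 has {F}; the diagonal has {C,D,E} — only A is left for (r2,c2).
row 3 has {C,E}; column 4 has {A,B,C,D,E} — only F is left for (r3,c4).
row 3 has {C,E,F}; column 5 has {A,D,E} — only B is left for (r3,c5).
row 4 has {A,D,F}; column 5 has {A,B,D,E} — only C is left for (r4,c5).
row 5 has {A,B,C}; column 3 has {A,B,C,E,F} — only D is left for (r5,c3).
row 5 has {A,B,C,D}; column 5 has {A,B,C,D,E}; the diagonal has {A,C,D,E} — only F is left for (r5,c5).
row 6 has {A,E,F}; column 1 has {B,C,E,F} — only D is left for (r6,c1).
row 6 has {A,D,E,F}; column 6 has {A,C,D,F}; the diagonal has {A,C,D,E,F} — only B is left for (r6,c6).
row 3 has {B,C,E,F}; column 1 has {B,C,D,E,F} — only A is left for (r3,c1).
row 3 has {A,B,C,E,F}; column 2 has {A,F} — only D is left for (r3,c2).
row 4 has {A,C,D,F}; column 6 has {A,B,C,D,F} — only E is left for (r4,c6).
row 5 has {A,B,C,D,F}; column 2 has {A,D,F} — only E is left for (r5,c2).
row 6 has {A,B,D,E,F}; column 2 has {A,D,E,F} — only C is left for (r6,c2).
row 4 has {A,C,D,E,F}; column 2 has {A,C,D,E,F} — only B is left for (r4,c2).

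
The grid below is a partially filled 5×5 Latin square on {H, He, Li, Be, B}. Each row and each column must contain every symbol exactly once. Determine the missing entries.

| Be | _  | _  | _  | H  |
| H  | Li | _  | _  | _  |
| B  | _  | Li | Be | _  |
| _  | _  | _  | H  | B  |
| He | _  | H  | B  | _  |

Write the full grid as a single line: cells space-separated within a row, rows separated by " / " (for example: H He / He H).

row 2 has {H,Li}; column 4 has {H,Be,B} — only He is left for (r2,c4).
row 2 has {H,He,Li}; column 5 has {H,B} — only Be is left for (r2,c5).
row 3 has {Li,Be,B}; column 5 has {H,Be,B} — only He is left for (r3,c5).
row 4 has {H,B}; column 1 has {H,He,Be,B} — only Li is left for (r4,c1).
row 5 has {H,He,B}; column 2 has {Li} — only Be is left for (r5,c2).
row 5 has {H,He,Be,B}; column 5 has {H,He,Be,B} — only Li is left for (r5,c5).
row 1 has {H,Be}; column 4 has {H,He,Be,B} — only Li is left for (r1,c4).
row 2 has {H,He,Li,Be}; column 3 has {H,Li} — only B is left for (r2,c3).
row 3 has {He,Li,Be,B}; column 2 has {Li,Be} — only H is left for (r3,c2).
row 4 has {H,Li,B}; column 2 has {H,Li,Be} — only He is left for (r4,c2).
row 4 has {H,He,Li,B}; column 3 has {H,Li,B} — only Be is left for (r4,c3).
row 1 has {H,Li,Be}; column 2 has {H,He,Li,Be} — only B is left for (r1,c2).
row 1 has {H,Li,Be,B}; column 3 has {H,Li,Be,B} — only He is left for (r1,c3).

Be B He Li H / H Li B He Be / B H Li Be He / Li He Be H B / He Be H B Li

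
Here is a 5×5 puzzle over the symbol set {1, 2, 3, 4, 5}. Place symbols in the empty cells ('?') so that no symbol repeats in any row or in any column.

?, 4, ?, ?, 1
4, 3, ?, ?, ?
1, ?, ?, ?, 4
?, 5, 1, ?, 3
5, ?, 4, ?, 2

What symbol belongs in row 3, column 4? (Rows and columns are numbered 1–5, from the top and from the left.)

5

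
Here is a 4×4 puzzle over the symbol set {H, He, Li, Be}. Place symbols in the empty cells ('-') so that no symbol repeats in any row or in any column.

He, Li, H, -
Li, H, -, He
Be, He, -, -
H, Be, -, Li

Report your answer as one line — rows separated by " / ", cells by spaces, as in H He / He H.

He Li H Be / Li H Be He / Be He Li H / H Be He Li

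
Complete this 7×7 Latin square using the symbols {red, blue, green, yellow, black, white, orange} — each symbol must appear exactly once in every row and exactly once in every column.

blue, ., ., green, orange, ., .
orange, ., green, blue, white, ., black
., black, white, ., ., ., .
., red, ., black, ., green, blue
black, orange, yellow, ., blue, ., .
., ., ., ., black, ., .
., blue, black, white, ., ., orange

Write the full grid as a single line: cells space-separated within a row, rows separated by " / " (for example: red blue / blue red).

(r1,c3): row 1 has {blue,green,orange}; column 3 has {green,yellow,black,white}, so it must be red.
(r2,c2): row 2 has {blue,green,black,white,orange}; column 2 has {red,blue,black,orange}, so it must be yellow.
(r2,c6): row 2 has {blue,green,yellow,black,white,orange}; column 6 has {green}, so it must be red.
(r4,c3): row 4 has {red,blue,green,black}; column 3 has {red,green,yellow,black,white}, so it must be orange.
(r4,c5): row 4 has {red,blue,green,black,orange}; column 5 has {blue,black,white,orange}, so it must be yellow.
(r5,c4): row 5 has {blue,yellow,black,orange}; column 4 has {blue,green,black,white}, so it must be red.
(r5,c6): row 5 has {red,blue,yellow,black,orange}; column 6 has {red,green}, so it must be white.
(r5,c7): row 5 has {red,blue,yellow,black,white,orange}; column 7 has {blue,black,orange}, so it must be green.
(r6,c3): row 6 has {black}; column 3 has {red,green,yellow,black,white,orange}, so it must be blue.
(r7,c6): row 7 has {blue,black,white,orange}; column 6 has {red,green,white}, so it must be yellow.
(r1,c2): row 1 has {red,blue,green,orange}; column 2 has {red,blue,yellow,black,orange}, so it must be white.
(r1,c6): row 1 has {red,blue,green,white,orange}; column 6 has {red,green,yellow,white}, so it must be black.
(r1,c7): row 1 has {red,blue,green,black,white,orange}; column 7 has {blue,green,black,orange}, so it must be yellow.
(r3,c7): row 3 has {black,white}; column 7 has {blue,green,yellow,black,orange}, so it must be red.
(r4,c1): row 4 has {red,blue,green,yellow,black,orange}; column 1 has {blue,black,orange}, so it must be white.
(r6,c2): row 6 has {blue,black}; column 2 has {red,blue,yellow,black,white,orange}, so it must be green.
(r6,c6): row 6 has {blue,green,black}; column 6 has {red,green,yellow,black,white}, so it must be orange.
(r6,c7): row 6 has {blue,green,black,orange}; column 7 has {red,blue,green,yellow,black,orange}, so it must be white.
(r3,c5): row 3 has {red,black,white}; column 5 has {blue,yellow,black,white,orange}, so it must be green.
(r3,c6): row 3 has {red,green,black,white}; column 6 has {red,green,yellow,black,white,orange}, so it must be blue.
(r6,c4): row 6 has {blue,green,black,white,orange}; column 4 has {red,blue,green,black,white}, so it must be yellow.
(r7,c5): row 7 has {blue,yellow,black,white,orange}; column 5 has {blue,green,yellow,black,white,orange}, so it must be red.
(r3,c1): row 3 has {red,blue,green,black,white}; column 1 has {blue,black,white,orange}, so it must be yellow.
(r3,c4): row 3 has {red,blue,green,yellow,black,white}; column 4 has {red,blue,green,yellow,black,white}, so it must be orange.
(r6,c1): row 6 has {blue,green,yellow,black,white,orange}; column 1 has {blue,yellow,black,white,orange}, so it must be red.
(r7,c1): row 7 has {red,blue,yellow,black,white,orange}; column 1 has {red,blue,yellow,black,white,orange}, so it must be green.

blue white red green orange black yellow / orange yellow green blue white red black / yellow black white orange green blue red / white red orange black yellow green blue / black orange yellow red blue white green / red green blue yellow black orange white / green blue black white red yellow orange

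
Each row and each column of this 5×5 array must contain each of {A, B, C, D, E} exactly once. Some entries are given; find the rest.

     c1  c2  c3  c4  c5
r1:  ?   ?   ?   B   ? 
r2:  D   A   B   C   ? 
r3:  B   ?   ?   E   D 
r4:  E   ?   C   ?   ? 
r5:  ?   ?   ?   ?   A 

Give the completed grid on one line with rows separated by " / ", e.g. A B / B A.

row 2 has {A,B,C,D}; column 5 has {A,D} — only E is left for (r2,c5).
row 3 has {B,D,E}; column 2 has {A} — only C is left for (r3,c2).
row 3 has {B,C,D,E}; column 3 has {B,C} — only A is left for (r3,c3).
row 4 has {C,E}; column 5 has {A,D,E} — only B is left for (r4,c5).
row 5 has {A}; column 1 has {B,D,E} — only C is left for (r5,c1).
row 5 has {A,C}; column 4 has {B,C,E} — only D is left for (r5,c4).
row 1 has {B}; column 1 has {B,C,D,E} — only A is left for (r1,c1).
row 1 has {A,B}; column 5 has {A,B,D,E} — only C is left for (r1,c5).
row 4 has {B,C,E}; column 2 has {A,C} — only D is left for (r4,c2).
row 4 has {B,C,D,E}; column 4 has {B,C,D,E} — only A is left for (r4,c4).
row 5 has {A,C,D}; column 3 has {A,B,C} — only E is left for (r5,c3).
row 1 has {A,B,C}; column 2 has {A,C,D} — only E is left for (r1,c2).
row 1 has {A,B,C,E}; column 3 has {A,B,C,E} — only D is left for (r1,c3).
row 5 has {A,C,D,E}; column 2 has {A,C,D,E} — only B is left for (r5,c2).

A E D B C / D A B C E / B C A E D / E D C A B / C B E D A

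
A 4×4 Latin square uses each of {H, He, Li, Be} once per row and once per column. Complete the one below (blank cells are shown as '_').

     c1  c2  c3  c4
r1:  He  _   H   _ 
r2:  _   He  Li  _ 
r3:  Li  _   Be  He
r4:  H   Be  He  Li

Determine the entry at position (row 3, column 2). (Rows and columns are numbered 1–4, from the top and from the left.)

row 1 has {H,He}; column 2 has {He,Be} — only Li is left for (r1,c2).
row 1 has {H,He,Li}; column 4 has {He,Li} — only Be is left for (r1,c4).
row 2 has {He,Li}; column 1 has {H,He,Li} — only Be is left for (r2,c1).
row 2 has {He,Li,Be}; column 4 has {He,Li,Be} — only H is left for (r2,c4).
row 3 has {He,Li,Be}; column 2 has {He,Li,Be} — only H is left for (r3,c2).

H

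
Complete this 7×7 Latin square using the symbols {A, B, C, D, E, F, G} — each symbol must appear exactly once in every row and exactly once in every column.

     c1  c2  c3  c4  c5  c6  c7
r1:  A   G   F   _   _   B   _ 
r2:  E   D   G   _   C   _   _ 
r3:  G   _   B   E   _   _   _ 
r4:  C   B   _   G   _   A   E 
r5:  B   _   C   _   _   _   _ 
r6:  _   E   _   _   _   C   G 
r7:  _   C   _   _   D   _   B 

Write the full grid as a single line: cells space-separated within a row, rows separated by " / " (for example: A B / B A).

Cell (r1,c5): row 1 has {A,B,F,G}; column 5 has {C,D} → E.
Cell (r2,c6): row 2 has {C,D,E,G}; column 6 has {A,B,C} → F.
Cell (r2,c7): row 2 has {C,D,E,F,G}; column 7 has {B,E,G} → A.
Cell (r3,c6): row 3 has {B,E,G}; column 6 has {A,B,C,F} → D.
Cell (r4,c3): row 4 has {A,B,C,E,G}; column 3 has {B,C,F,G} → D.
Cell (r4,c5): row 4 has {A,B,C,D,E,G}; column 5 has {C,D,E} → F.
Cell (r6,c3): row 6 has {C,E,G}; column 3 has {B,C,D,F,G} → A.
Cell (r6,c5): row 6 has {A,C,E,G}; column 5 has {C,D,E,F} → B.
Cell (r7,c1): row 7 has {B,C,D}; column 1 has {A,B,C,E,G} → F.
Cell (r7,c3): row 7 has {B,C,D,F}; column 3 has {A,B,C,D,F,G} → E.
Cell (r7,c4): row 7 has {B,C,D,E,F}; column 4 has {E,G} → A.
Cell (r7,c6): row 7 has {A,B,C,D,E,F}; column 6 has {A,B,C,D,F} → G.
Cell (r2,c4): row 2 has {A,C,D,E,F,G}; column 4 has {A,E,G} → B.
Cell (r3,c5): row 3 has {B,D,E,G}; column 5 has {B,C,D,E,F} → A.
Cell (r5,c5): row 5 has {B,C}; column 5 has {A,B,C,D,E,F} → G.
Cell (r5,c6): row 5 has {B,C,G}; column 6 has {A,B,C,D,F,G} → E.
Cell (r6,c1): row 6 has {A,B,C,E,G}; column 1 has {A,B,C,E,F,G} → D.
Cell (r6,c4): row 6 has {A,B,C,D,E,G}; column 4 has {A,B,E,G} → F.
Cell (r3,c2): row 3 has {A,B,D,E,G}; column 2 has {B,C,D,E,G} → F.
Cell (r3,c7): row 3 has {A,B,D,E,F,G}; column 7 has {A,B,E,G} → C.
Cell (r5,c2): row 5 has {B,C,E,G}; column 2 has {B,C,D,E,F,G} → A.
Cell (r5,c4): row 5 has {A,B,C,E,G}; column 4 has {A,B,E,F,G} → D.
Cell (r5,c7): row 5 has {A,B,C,D,E,G}; column 7 has {A,B,C,E,G} → F.
Cell (r1,c4): row 1 has {A,B,E,F,G}; column 4 has {A,B,D,E,F,G} → C.
Cell (r1,c7): row 1 has {A,B,C,E,F,G}; column 7 has {A,B,C,E,F,G} → D.

A G F C E B D / E D G B C F A / G F B E A D C / C B D G F A E / B A C D G E F / D E A F B C G / F C E A D G B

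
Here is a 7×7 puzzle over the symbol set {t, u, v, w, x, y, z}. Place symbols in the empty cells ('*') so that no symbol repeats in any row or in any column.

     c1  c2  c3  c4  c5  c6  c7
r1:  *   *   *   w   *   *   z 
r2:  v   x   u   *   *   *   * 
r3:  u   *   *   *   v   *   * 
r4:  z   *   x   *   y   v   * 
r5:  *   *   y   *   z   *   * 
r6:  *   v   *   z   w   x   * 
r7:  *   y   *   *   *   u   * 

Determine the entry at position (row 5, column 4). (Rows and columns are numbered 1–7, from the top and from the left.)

Cell (r2,c5): row 2 has {u,v,x}; column 5 has {v,w,y,z} → t.
Cell (r6,c3): row 6 has {v,w,x,z}; column 3 has {u,x,y} → t.
Cell (r7,c5): row 7 has {u,y}; column 5 has {t,v,w,y,z} → x.
Cell (r1,c3): row 1 has {w,z}; column 3 has {t,u,x,y} → v.
Cell (r1,c5): row 1 has {v,w,z}; column 5 has {t,v,w,x,y,z} → u.
Cell (r2,c4): row 2 has {t,u,v,x}; column 4 has {w,z} → y.
Cell (r2,c7): row 2 has {t,u,v,x,y}; column 7 has {z} → w.
Cell (r6,c1): row 6 has {t,v,w,x,z}; column 1 has {u,v,z} → y.
Cell (r6,c7): row 6 has {t,v,w,x,y,z}; column 7 has {w,z} → u.
Cell (r1,c2): row 1 has {u,v,w,z}; column 2 has {v,x,y} → t.
Cell (r1,c6): row 1 has {t,u,v,w,z}; column 6 has {u,v,x} → y.
Cell (r2,c6): row 2 has {t,u,v,w,x,y}; column 6 has {u,v,x,y} → z.
Cell (r4,c7): row 4 has {v,x,y,z}; column 7 has {u,w,z} → t.
Cell (r7,c7): row 7 has {u,x,y}; column 7 has {t,u,w,z} → v.
Cell (r1,c1): row 1 has {t,u,v,w,y,z}; column 1 has {u,v,y,z} → x.
Cell (r4,c4): row 4 has {t,v,x,y,z}; column 4 has {w,y,z} → u.
Cell (r5,c7): row 5 has {y,z}; column 7 has {t,u,v,w,z} → x.
Cell (r7,c4): row 7 has {u,v,x,y}; column 4 has {u,w,y,z} → t.
Cell (r3,c4): row 3 has {u,v}; column 4 has {t,u,w,y,z} → x.
Cell (r3,c7): row 3 has {u,v,x}; column 7 has {t,u,v,w,x,z} → y.
Cell (r4,c2): row 4 has {t,u,v,x,y,z}; column 2 has {t,v,x,y} → w.
Cell (r5,c2): row 5 has {x,y,z}; column 2 has {t,v,w,x,y} → u.
Cell (r5,c4): row 5 has {u,x,y,z}; column 4 has {t,u,w,x,y,z} → v.

v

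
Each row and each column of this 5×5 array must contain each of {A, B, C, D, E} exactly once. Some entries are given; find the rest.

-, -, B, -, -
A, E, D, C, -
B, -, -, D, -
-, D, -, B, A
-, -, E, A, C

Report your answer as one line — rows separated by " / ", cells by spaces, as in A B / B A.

C A B E D / A E D C B / B C A D E / E D C B A / D B E A C

row 1 has {B}; column 4 has {A,B,C,D} — only E is left for (r1,c4).
row 1 has {B,E}; column 5 has {A,C} — only D is left for (r1,c5).
row 2 has {A,C,D,E}; column 5 has {A,C,D} — only B is left for (r2,c5).
row 3 has {B,D}; column 5 has {A,B,C,D} — only E is left for (r3,c5).
row 4 has {A,B,D}; column 3 has {B,D,E} — only C is left for (r4,c3).
row 5 has {A,C,E}; column 1 has {A,B} — only D is left for (r5,c1).
row 5 has {A,C,D,E}; column 2 has {D,E} — only B is left for (r5,c2).
row 1 has {B,D,E}; column 1 has {A,B,D} — only C is left for (r1,c1).
row 1 has {B,C,D,E}; column 2 has {B,D,E} — only A is left for (r1,c2).
row 3 has {B,D,E}; column 2 has {A,B,D,E} — only C is left for (r3,c2).
row 3 has {B,C,D,E}; column 3 has {B,C,D,E} — only A is left for (r3,c3).
row 4 has {A,B,C,D}; column 1 has {A,B,C,D} — only E is left for (r4,c1).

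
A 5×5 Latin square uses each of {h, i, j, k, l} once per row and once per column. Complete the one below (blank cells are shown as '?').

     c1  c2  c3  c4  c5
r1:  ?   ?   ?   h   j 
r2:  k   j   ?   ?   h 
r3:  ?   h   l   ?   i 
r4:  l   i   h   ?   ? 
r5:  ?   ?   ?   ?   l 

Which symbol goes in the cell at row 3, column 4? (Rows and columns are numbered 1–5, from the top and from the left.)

k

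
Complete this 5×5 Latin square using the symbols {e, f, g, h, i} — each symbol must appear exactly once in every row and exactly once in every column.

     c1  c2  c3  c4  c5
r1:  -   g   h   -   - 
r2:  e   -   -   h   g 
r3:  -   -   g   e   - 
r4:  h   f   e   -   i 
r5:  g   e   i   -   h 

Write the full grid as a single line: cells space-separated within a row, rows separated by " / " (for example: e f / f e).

f g h i e / e i f h g / i h g e f / h f e g i / g e i f h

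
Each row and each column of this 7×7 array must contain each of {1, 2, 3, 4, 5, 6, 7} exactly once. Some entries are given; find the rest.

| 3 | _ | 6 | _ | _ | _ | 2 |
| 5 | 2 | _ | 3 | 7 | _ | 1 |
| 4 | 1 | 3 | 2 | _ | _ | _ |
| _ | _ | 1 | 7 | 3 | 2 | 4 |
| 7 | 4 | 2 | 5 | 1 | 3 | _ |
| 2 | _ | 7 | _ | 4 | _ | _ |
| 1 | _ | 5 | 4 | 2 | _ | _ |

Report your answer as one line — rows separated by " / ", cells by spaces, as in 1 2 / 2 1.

3 7 6 1 5 4 2 / 5 2 4 3 7 6 1 / 4 1 3 2 6 5 7 / 6 5 1 7 3 2 4 / 7 4 2 5 1 3 6 / 2 3 7 6 4 1 5 / 1 6 5 4 2 7 3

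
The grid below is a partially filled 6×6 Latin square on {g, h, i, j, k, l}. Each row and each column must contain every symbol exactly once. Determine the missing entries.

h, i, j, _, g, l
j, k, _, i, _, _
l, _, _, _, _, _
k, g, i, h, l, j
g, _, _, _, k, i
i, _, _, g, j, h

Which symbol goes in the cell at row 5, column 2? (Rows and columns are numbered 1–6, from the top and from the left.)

(r1,c4) = k
(r2,c5) = h
(r2,c6) = g
(r3,c4) = j
(r3,c5) = i
(r3,c6) = k
(r5,c4) = l
(r6,c2) = l
(r6,c3) = k
(r2,c3) = l
(r3,c2) = h
(r3,c3) = g
(r5,c2) = j

j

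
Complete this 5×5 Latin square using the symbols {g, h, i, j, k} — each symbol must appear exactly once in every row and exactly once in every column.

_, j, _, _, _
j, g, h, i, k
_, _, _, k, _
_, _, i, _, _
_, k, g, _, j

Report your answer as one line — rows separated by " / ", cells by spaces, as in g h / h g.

h j k g i / j g h i k / g i j k h / k h i j g / i k g h j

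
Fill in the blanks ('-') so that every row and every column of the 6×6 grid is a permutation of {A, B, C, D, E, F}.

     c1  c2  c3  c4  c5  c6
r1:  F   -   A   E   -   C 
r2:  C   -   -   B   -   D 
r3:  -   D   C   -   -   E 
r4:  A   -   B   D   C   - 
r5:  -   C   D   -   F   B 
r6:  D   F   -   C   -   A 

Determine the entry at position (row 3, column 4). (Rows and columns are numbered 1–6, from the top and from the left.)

F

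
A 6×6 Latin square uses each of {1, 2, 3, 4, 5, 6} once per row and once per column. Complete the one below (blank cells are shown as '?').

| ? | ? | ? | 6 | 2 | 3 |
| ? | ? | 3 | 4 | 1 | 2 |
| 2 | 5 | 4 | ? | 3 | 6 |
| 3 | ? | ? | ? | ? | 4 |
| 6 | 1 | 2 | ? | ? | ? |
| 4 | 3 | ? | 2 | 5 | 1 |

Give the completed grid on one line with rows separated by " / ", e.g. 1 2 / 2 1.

Cell (r1,c2): row 1 has {2,3,6}; column 2 has {1,3,5} → 4.
Cell (r2,c1): row 2 has {1,2,3,4}; column 1 has {2,3,4,6} → 5.
Cell (r2,c2): row 2 has {1,2,3,4,5}; column 2 has {1,3,4,5} → 6.
Cell (r3,c4): row 3 has {2,3,4,5,6}; column 4 has {2,4,6} → 1.
Cell (r4,c2): row 4 has {3,4}; column 2 has {1,3,4,5,6} → 2.
Cell (r4,c4): row 4 has {2,3,4}; column 4 has {1,2,4,6} → 5.
Cell (r4,c5): row 4 has {2,3,4,5}; column 5 has {1,2,3,5} → 6.
Cell (r5,c4): row 5 has {1,2,6}; column 4 has {1,2,4,5,6} → 3.
Cell (r5,c5): row 5 has {1,2,3,6}; column 5 has {1,2,3,5,6} → 4.
Cell (r5,c6): row 5 has {1,2,3,4,6}; column 6 has {1,2,3,4,6} → 5.
Cell (r6,c3): row 6 has {1,2,3,4,5}; column 3 has {2,3,4} → 6.
Cell (r1,c1): row 1 has {2,3,4,6}; column 1 has {2,3,4,5,6} → 1.
Cell (r1,c3): row 1 has {1,2,3,4,6}; column 3 has {2,3,4,6} → 5.
Cell (r4,c3): row 4 has {2,3,4,5,6}; column 3 has {2,3,4,5,6} → 1.

1 4 5 6 2 3 / 5 6 3 4 1 2 / 2 5 4 1 3 6 / 3 2 1 5 6 4 / 6 1 2 3 4 5 / 4 3 6 2 5 1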